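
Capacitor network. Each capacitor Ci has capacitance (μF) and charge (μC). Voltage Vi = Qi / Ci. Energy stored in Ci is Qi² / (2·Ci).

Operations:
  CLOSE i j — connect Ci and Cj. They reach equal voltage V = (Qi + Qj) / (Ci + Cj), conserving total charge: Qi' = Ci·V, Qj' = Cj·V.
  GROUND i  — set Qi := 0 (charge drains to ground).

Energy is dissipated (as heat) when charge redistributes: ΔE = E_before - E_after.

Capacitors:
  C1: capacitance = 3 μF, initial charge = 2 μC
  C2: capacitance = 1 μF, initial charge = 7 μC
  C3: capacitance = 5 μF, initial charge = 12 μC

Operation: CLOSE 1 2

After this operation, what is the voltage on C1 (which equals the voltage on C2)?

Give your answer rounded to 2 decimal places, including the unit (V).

Initial: C1(3μF, Q=2μC, V=0.67V), C2(1μF, Q=7μC, V=7.00V), C3(5μF, Q=12μC, V=2.40V)
Op 1: CLOSE 1-2: Q_total=9.00, C_total=4.00, V=2.25; Q1=6.75, Q2=2.25; dissipated=15.042

Answer: 2.25 V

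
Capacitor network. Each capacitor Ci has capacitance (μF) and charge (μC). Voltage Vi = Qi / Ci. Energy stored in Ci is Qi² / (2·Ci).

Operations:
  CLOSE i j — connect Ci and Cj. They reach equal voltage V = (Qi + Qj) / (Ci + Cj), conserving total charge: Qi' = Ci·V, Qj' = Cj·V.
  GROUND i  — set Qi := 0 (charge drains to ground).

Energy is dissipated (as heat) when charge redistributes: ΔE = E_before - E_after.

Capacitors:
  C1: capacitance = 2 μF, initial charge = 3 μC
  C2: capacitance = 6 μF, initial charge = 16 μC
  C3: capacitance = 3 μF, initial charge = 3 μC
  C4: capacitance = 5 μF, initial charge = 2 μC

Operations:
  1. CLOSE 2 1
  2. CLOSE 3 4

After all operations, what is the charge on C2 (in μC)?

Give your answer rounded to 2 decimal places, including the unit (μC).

Answer: 14.25 μC

Derivation:
Initial: C1(2μF, Q=3μC, V=1.50V), C2(6μF, Q=16μC, V=2.67V), C3(3μF, Q=3μC, V=1.00V), C4(5μF, Q=2μC, V=0.40V)
Op 1: CLOSE 2-1: Q_total=19.00, C_total=8.00, V=2.38; Q2=14.25, Q1=4.75; dissipated=1.021
Op 2: CLOSE 3-4: Q_total=5.00, C_total=8.00, V=0.62; Q3=1.88, Q4=3.12; dissipated=0.338
Final charges: Q1=4.75, Q2=14.25, Q3=1.88, Q4=3.12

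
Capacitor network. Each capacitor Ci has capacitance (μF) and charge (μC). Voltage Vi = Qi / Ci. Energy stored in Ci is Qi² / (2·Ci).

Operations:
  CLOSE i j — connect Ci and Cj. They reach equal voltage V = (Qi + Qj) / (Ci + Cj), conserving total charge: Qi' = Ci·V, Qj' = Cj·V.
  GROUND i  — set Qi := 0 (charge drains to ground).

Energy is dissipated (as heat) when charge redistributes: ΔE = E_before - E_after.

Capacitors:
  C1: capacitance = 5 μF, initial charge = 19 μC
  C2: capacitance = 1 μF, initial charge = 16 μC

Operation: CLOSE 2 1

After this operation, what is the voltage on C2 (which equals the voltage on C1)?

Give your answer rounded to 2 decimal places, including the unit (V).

Answer: 5.83 V

Derivation:
Initial: C1(5μF, Q=19μC, V=3.80V), C2(1μF, Q=16μC, V=16.00V)
Op 1: CLOSE 2-1: Q_total=35.00, C_total=6.00, V=5.83; Q2=5.83, Q1=29.17; dissipated=62.017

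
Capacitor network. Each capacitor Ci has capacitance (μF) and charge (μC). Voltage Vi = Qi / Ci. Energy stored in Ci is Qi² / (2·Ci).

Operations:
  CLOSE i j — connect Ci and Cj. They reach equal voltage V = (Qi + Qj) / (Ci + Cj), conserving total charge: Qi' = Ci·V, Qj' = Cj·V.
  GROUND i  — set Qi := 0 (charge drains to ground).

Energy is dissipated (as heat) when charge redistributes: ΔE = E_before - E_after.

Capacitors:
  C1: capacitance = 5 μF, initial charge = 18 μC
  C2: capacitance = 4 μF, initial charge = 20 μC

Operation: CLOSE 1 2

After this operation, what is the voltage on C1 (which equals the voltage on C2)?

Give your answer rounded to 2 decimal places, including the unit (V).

Answer: 4.22 V

Derivation:
Initial: C1(5μF, Q=18μC, V=3.60V), C2(4μF, Q=20μC, V=5.00V)
Op 1: CLOSE 1-2: Q_total=38.00, C_total=9.00, V=4.22; Q1=21.11, Q2=16.89; dissipated=2.178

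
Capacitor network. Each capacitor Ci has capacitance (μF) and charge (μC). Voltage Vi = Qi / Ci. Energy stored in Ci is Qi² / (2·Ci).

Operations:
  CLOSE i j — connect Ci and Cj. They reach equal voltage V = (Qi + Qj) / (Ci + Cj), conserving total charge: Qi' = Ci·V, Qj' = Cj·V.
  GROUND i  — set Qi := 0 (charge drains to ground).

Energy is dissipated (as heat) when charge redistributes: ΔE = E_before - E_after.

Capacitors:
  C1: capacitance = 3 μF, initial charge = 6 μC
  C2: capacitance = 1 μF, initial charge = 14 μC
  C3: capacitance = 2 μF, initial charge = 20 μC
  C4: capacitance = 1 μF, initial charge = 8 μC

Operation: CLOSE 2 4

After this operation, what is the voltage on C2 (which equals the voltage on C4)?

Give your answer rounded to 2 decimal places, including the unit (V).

Initial: C1(3μF, Q=6μC, V=2.00V), C2(1μF, Q=14μC, V=14.00V), C3(2μF, Q=20μC, V=10.00V), C4(1μF, Q=8μC, V=8.00V)
Op 1: CLOSE 2-4: Q_total=22.00, C_total=2.00, V=11.00; Q2=11.00, Q4=11.00; dissipated=9.000

Answer: 11.00 V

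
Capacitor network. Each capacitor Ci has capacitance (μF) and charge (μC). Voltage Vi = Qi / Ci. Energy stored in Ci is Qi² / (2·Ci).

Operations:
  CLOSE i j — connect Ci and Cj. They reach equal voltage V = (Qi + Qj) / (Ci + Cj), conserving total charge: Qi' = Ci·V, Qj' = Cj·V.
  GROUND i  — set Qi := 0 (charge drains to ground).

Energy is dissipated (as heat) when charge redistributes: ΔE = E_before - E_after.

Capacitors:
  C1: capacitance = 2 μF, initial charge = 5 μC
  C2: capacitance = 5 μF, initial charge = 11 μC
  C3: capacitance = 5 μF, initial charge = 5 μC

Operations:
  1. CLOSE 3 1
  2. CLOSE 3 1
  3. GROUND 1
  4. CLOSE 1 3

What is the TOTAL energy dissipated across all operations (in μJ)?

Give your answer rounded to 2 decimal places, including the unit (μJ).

Initial: C1(2μF, Q=5μC, V=2.50V), C2(5μF, Q=11μC, V=2.20V), C3(5μF, Q=5μC, V=1.00V)
Op 1: CLOSE 3-1: Q_total=10.00, C_total=7.00, V=1.43; Q3=7.14, Q1=2.86; dissipated=1.607
Op 2: CLOSE 3-1: Q_total=10.00, C_total=7.00, V=1.43; Q3=7.14, Q1=2.86; dissipated=0.000
Op 3: GROUND 1: Q1=0; energy lost=2.041
Op 4: CLOSE 1-3: Q_total=7.14, C_total=7.00, V=1.02; Q1=2.04, Q3=5.10; dissipated=1.458
Total dissipated: 5.106 μJ

Answer: 5.11 μJ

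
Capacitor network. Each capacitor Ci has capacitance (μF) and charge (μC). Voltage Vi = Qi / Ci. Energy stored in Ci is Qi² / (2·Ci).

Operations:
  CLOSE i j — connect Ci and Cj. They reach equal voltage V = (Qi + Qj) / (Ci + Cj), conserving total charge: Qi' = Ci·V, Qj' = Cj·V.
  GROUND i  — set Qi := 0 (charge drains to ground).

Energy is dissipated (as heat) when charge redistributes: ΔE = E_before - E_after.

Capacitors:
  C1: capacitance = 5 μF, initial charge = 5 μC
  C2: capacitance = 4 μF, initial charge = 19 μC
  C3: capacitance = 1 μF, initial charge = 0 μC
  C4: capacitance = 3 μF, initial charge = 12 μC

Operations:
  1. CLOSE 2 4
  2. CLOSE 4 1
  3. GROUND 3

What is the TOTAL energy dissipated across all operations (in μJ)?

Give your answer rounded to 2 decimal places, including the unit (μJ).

Initial: C1(5μF, Q=5μC, V=1.00V), C2(4μF, Q=19μC, V=4.75V), C3(1μF, Q=0μC, V=0.00V), C4(3μF, Q=12μC, V=4.00V)
Op 1: CLOSE 2-4: Q_total=31.00, C_total=7.00, V=4.43; Q2=17.71, Q4=13.29; dissipated=0.482
Op 2: CLOSE 4-1: Q_total=18.29, C_total=8.00, V=2.29; Q4=6.86, Q1=11.43; dissipated=11.020
Op 3: GROUND 3: Q3=0; energy lost=0.000
Total dissipated: 11.503 μJ

Answer: 11.50 μJ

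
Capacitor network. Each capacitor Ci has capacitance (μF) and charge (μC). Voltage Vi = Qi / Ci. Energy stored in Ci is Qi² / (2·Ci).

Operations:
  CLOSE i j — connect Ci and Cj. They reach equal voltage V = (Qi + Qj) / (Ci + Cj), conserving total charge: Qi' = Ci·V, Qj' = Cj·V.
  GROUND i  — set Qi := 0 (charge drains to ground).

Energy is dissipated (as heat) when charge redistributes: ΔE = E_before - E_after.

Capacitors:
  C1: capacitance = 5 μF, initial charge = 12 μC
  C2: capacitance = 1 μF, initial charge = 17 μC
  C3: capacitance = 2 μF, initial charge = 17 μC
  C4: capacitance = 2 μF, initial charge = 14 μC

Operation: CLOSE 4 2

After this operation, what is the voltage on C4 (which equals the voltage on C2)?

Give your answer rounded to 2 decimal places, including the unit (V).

Answer: 10.33 V

Derivation:
Initial: C1(5μF, Q=12μC, V=2.40V), C2(1μF, Q=17μC, V=17.00V), C3(2μF, Q=17μC, V=8.50V), C4(2μF, Q=14μC, V=7.00V)
Op 1: CLOSE 4-2: Q_total=31.00, C_total=3.00, V=10.33; Q4=20.67, Q2=10.33; dissipated=33.333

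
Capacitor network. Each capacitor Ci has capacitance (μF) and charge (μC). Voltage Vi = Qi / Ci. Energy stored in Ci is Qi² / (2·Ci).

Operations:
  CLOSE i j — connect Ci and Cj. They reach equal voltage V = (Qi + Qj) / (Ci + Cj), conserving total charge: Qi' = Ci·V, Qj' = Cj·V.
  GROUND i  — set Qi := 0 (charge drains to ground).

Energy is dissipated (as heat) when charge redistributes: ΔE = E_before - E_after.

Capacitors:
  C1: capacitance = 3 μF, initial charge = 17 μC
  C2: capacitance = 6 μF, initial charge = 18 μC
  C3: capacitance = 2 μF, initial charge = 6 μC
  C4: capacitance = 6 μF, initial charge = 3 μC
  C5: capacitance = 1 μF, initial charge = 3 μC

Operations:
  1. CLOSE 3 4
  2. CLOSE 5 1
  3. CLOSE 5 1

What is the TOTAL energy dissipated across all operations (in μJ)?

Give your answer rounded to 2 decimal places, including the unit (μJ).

Initial: C1(3μF, Q=17μC, V=5.67V), C2(6μF, Q=18μC, V=3.00V), C3(2μF, Q=6μC, V=3.00V), C4(6μF, Q=3μC, V=0.50V), C5(1μF, Q=3μC, V=3.00V)
Op 1: CLOSE 3-4: Q_total=9.00, C_total=8.00, V=1.12; Q3=2.25, Q4=6.75; dissipated=4.688
Op 2: CLOSE 5-1: Q_total=20.00, C_total=4.00, V=5.00; Q5=5.00, Q1=15.00; dissipated=2.667
Op 3: CLOSE 5-1: Q_total=20.00, C_total=4.00, V=5.00; Q5=5.00, Q1=15.00; dissipated=0.000
Total dissipated: 7.354 μJ

Answer: 7.35 μJ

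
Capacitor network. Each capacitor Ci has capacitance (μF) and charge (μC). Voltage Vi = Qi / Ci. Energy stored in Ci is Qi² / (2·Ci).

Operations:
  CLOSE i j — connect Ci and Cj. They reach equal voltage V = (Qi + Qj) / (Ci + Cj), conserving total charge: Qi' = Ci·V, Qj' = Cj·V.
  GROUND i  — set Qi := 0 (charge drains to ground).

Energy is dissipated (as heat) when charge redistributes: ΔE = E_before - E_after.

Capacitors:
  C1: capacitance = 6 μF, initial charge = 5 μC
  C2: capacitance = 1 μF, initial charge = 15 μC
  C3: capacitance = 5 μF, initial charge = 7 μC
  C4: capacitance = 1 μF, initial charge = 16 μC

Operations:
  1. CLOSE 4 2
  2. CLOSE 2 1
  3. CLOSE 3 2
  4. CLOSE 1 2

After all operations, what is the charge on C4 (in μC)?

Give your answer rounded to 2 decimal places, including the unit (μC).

Initial: C1(6μF, Q=5μC, V=0.83V), C2(1μF, Q=15μC, V=15.00V), C3(5μF, Q=7μC, V=1.40V), C4(1μF, Q=16μC, V=16.00V)
Op 1: CLOSE 4-2: Q_total=31.00, C_total=2.00, V=15.50; Q4=15.50, Q2=15.50; dissipated=0.250
Op 2: CLOSE 2-1: Q_total=20.50, C_total=7.00, V=2.93; Q2=2.93, Q1=17.57; dissipated=92.190
Op 3: CLOSE 3-2: Q_total=9.93, C_total=6.00, V=1.65; Q3=8.27, Q2=1.65; dissipated=0.974
Op 4: CLOSE 1-2: Q_total=19.23, C_total=7.00, V=2.75; Q1=16.48, Q2=2.75; dissipated=0.695
Final charges: Q1=16.48, Q2=2.75, Q3=8.27, Q4=15.50

Answer: 15.50 μC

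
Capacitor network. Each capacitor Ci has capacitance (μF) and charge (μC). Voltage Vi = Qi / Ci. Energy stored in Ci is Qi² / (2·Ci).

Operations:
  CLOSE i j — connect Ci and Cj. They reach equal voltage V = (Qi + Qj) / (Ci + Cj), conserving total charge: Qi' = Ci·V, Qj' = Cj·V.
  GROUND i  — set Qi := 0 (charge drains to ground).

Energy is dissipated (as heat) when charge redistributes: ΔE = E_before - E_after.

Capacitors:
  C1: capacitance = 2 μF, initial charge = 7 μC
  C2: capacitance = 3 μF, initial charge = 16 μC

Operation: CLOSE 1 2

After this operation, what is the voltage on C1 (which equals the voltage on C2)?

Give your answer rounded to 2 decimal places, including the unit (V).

Initial: C1(2μF, Q=7μC, V=3.50V), C2(3μF, Q=16μC, V=5.33V)
Op 1: CLOSE 1-2: Q_total=23.00, C_total=5.00, V=4.60; Q1=9.20, Q2=13.80; dissipated=2.017

Answer: 4.60 V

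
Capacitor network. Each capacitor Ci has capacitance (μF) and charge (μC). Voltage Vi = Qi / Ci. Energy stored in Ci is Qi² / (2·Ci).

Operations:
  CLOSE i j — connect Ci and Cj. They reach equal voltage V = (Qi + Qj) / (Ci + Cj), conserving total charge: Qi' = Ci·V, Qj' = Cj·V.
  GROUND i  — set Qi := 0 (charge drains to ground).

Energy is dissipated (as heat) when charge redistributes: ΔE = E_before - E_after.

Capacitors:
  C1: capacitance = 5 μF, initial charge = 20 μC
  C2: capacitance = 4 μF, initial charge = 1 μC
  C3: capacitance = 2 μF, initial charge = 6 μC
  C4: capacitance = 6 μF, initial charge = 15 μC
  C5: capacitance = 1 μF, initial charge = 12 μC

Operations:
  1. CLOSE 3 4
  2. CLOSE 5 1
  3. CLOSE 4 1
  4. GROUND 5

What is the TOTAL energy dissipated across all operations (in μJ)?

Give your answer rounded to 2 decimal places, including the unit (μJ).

Answer: 51.08 μJ

Derivation:
Initial: C1(5μF, Q=20μC, V=4.00V), C2(4μF, Q=1μC, V=0.25V), C3(2μF, Q=6μC, V=3.00V), C4(6μF, Q=15μC, V=2.50V), C5(1μF, Q=12μC, V=12.00V)
Op 1: CLOSE 3-4: Q_total=21.00, C_total=8.00, V=2.62; Q3=5.25, Q4=15.75; dissipated=0.188
Op 2: CLOSE 5-1: Q_total=32.00, C_total=6.00, V=5.33; Q5=5.33, Q1=26.67; dissipated=26.667
Op 3: CLOSE 4-1: Q_total=42.42, C_total=11.00, V=3.86; Q4=23.14, Q1=19.28; dissipated=10.002
Op 4: GROUND 5: Q5=0; energy lost=14.222
Total dissipated: 51.079 μJ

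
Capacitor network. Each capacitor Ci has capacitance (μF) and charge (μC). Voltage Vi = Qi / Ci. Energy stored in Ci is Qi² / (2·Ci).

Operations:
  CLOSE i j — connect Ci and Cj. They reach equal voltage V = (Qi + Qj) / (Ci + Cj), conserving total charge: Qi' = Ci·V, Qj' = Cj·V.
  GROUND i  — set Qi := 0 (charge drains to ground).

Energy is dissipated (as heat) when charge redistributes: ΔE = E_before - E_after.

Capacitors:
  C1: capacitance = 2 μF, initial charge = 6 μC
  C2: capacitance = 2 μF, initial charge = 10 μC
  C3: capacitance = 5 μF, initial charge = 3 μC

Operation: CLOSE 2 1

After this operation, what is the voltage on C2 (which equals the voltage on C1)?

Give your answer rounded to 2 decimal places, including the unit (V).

Answer: 4.00 V

Derivation:
Initial: C1(2μF, Q=6μC, V=3.00V), C2(2μF, Q=10μC, V=5.00V), C3(5μF, Q=3μC, V=0.60V)
Op 1: CLOSE 2-1: Q_total=16.00, C_total=4.00, V=4.00; Q2=8.00, Q1=8.00; dissipated=2.000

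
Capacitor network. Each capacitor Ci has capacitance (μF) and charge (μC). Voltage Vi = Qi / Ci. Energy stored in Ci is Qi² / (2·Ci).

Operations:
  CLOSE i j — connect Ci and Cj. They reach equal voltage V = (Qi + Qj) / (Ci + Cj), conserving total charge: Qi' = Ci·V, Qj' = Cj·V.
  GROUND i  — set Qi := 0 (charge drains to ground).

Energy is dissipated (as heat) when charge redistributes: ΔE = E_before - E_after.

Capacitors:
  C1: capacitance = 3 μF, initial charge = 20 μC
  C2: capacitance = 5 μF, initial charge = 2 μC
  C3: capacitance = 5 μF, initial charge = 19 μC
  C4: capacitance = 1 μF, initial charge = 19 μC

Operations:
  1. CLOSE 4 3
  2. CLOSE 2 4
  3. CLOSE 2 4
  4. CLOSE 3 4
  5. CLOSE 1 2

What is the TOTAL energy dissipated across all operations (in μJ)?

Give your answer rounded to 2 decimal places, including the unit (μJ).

Initial: C1(3μF, Q=20μC, V=6.67V), C2(5μF, Q=2μC, V=0.40V), C3(5μF, Q=19μC, V=3.80V), C4(1μF, Q=19μC, V=19.00V)
Op 1: CLOSE 4-3: Q_total=38.00, C_total=6.00, V=6.33; Q4=6.33, Q3=31.67; dissipated=96.267
Op 2: CLOSE 2-4: Q_total=8.33, C_total=6.00, V=1.39; Q2=6.94, Q4=1.39; dissipated=14.669
Op 3: CLOSE 2-4: Q_total=8.33, C_total=6.00, V=1.39; Q2=6.94, Q4=1.39; dissipated=0.000
Op 4: CLOSE 3-4: Q_total=33.06, C_total=6.00, V=5.51; Q3=27.55, Q4=5.51; dissipated=10.186
Op 5: CLOSE 1-2: Q_total=26.94, C_total=8.00, V=3.37; Q1=10.10, Q2=16.84; dissipated=26.114
Total dissipated: 147.236 μJ

Answer: 147.24 μJ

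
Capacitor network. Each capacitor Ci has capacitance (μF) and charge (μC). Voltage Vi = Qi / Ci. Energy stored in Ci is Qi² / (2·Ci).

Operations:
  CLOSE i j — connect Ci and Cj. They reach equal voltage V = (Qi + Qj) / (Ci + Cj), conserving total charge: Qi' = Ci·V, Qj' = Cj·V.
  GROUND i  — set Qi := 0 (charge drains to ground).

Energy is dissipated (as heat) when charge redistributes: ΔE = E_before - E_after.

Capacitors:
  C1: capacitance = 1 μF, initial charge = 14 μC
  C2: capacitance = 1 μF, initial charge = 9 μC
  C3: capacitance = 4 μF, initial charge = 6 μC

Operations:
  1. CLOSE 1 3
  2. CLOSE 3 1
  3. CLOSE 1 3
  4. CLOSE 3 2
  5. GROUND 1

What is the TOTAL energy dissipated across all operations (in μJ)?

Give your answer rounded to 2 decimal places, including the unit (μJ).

Answer: 80.50 μJ

Derivation:
Initial: C1(1μF, Q=14μC, V=14.00V), C2(1μF, Q=9μC, V=9.00V), C3(4μF, Q=6μC, V=1.50V)
Op 1: CLOSE 1-3: Q_total=20.00, C_total=5.00, V=4.00; Q1=4.00, Q3=16.00; dissipated=62.500
Op 2: CLOSE 3-1: Q_total=20.00, C_total=5.00, V=4.00; Q3=16.00, Q1=4.00; dissipated=0.000
Op 3: CLOSE 1-3: Q_total=20.00, C_total=5.00, V=4.00; Q1=4.00, Q3=16.00; dissipated=0.000
Op 4: CLOSE 3-2: Q_total=25.00, C_total=5.00, V=5.00; Q3=20.00, Q2=5.00; dissipated=10.000
Op 5: GROUND 1: Q1=0; energy lost=8.000
Total dissipated: 80.500 μJ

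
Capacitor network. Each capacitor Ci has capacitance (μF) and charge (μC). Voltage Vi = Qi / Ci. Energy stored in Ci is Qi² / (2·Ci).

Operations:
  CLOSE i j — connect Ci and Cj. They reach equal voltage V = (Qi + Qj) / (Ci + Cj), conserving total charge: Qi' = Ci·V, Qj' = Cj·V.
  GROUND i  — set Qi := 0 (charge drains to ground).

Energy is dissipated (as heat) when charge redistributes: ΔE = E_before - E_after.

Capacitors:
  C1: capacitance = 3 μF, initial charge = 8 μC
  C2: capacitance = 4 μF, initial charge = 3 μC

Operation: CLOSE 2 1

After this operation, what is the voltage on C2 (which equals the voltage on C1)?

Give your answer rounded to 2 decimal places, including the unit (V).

Answer: 1.57 V

Derivation:
Initial: C1(3μF, Q=8μC, V=2.67V), C2(4μF, Q=3μC, V=0.75V)
Op 1: CLOSE 2-1: Q_total=11.00, C_total=7.00, V=1.57; Q2=6.29, Q1=4.71; dissipated=3.149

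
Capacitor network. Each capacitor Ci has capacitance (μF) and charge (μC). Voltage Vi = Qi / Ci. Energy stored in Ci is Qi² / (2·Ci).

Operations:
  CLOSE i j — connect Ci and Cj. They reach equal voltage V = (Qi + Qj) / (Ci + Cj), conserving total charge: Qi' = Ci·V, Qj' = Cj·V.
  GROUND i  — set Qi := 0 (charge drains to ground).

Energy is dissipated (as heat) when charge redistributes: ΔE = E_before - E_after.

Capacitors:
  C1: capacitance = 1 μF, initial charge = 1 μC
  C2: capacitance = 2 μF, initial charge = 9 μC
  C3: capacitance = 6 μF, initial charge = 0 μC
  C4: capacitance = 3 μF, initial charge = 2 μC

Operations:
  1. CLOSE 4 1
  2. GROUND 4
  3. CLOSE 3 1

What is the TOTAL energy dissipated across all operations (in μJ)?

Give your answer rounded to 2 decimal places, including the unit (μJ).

Initial: C1(1μF, Q=1μC, V=1.00V), C2(2μF, Q=9μC, V=4.50V), C3(6μF, Q=0μC, V=0.00V), C4(3μF, Q=2μC, V=0.67V)
Op 1: CLOSE 4-1: Q_total=3.00, C_total=4.00, V=0.75; Q4=2.25, Q1=0.75; dissipated=0.042
Op 2: GROUND 4: Q4=0; energy lost=0.844
Op 3: CLOSE 3-1: Q_total=0.75, C_total=7.00, V=0.11; Q3=0.64, Q1=0.11; dissipated=0.241
Total dissipated: 1.126 μJ

Answer: 1.13 μJ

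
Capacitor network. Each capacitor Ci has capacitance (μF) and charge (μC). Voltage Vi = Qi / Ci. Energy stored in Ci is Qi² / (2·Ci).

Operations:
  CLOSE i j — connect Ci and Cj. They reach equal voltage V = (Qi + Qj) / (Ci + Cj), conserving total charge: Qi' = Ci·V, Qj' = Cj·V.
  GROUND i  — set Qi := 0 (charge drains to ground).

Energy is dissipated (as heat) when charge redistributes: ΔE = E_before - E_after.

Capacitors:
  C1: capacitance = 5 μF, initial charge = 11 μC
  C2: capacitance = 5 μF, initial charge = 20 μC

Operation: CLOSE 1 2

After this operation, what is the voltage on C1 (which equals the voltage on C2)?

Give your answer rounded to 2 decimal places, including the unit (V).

Answer: 3.10 V

Derivation:
Initial: C1(5μF, Q=11μC, V=2.20V), C2(5μF, Q=20μC, V=4.00V)
Op 1: CLOSE 1-2: Q_total=31.00, C_total=10.00, V=3.10; Q1=15.50, Q2=15.50; dissipated=4.050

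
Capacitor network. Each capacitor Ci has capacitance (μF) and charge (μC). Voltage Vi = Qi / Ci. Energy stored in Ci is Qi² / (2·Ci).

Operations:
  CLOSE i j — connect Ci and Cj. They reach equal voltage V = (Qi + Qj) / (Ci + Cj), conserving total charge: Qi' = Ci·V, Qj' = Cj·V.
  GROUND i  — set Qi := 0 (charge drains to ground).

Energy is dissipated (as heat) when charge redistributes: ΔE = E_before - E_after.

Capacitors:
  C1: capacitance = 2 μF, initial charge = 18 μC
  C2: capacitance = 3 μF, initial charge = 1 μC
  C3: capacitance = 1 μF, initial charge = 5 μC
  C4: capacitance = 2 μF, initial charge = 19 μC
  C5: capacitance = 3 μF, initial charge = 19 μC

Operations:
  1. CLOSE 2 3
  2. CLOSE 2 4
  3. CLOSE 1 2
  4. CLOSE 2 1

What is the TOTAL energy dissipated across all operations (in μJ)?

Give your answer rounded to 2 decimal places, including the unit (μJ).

Initial: C1(2μF, Q=18μC, V=9.00V), C2(3μF, Q=1μC, V=0.33V), C3(1μF, Q=5μC, V=5.00V), C4(2μF, Q=19μC, V=9.50V), C5(3μF, Q=19μC, V=6.33V)
Op 1: CLOSE 2-3: Q_total=6.00, C_total=4.00, V=1.50; Q2=4.50, Q3=1.50; dissipated=8.167
Op 2: CLOSE 2-4: Q_total=23.50, C_total=5.00, V=4.70; Q2=14.10, Q4=9.40; dissipated=38.400
Op 3: CLOSE 1-2: Q_total=32.10, C_total=5.00, V=6.42; Q1=12.84, Q2=19.26; dissipated=11.094
Op 4: CLOSE 2-1: Q_total=32.10, C_total=5.00, V=6.42; Q2=19.26, Q1=12.84; dissipated=0.000
Total dissipated: 57.661 μJ

Answer: 57.66 μJ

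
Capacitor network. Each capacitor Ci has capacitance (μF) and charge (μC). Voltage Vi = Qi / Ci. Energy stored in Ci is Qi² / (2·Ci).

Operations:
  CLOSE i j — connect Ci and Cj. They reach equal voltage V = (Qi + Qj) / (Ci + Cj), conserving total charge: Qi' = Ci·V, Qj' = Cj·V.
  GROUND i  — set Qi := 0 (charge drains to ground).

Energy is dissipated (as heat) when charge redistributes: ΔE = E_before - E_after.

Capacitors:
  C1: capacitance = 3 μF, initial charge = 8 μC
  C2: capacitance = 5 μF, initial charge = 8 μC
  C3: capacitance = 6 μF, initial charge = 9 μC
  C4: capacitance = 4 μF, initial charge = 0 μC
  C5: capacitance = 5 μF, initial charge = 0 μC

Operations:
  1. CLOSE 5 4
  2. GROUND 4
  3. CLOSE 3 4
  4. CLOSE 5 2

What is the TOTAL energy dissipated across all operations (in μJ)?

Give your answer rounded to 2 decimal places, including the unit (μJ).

Initial: C1(3μF, Q=8μC, V=2.67V), C2(5μF, Q=8μC, V=1.60V), C3(6μF, Q=9μC, V=1.50V), C4(4μF, Q=0μC, V=0.00V), C5(5μF, Q=0μC, V=0.00V)
Op 1: CLOSE 5-4: Q_total=0.00, C_total=9.00, V=0.00; Q5=0.00, Q4=0.00; dissipated=0.000
Op 2: GROUND 4: Q4=0; energy lost=0.000
Op 3: CLOSE 3-4: Q_total=9.00, C_total=10.00, V=0.90; Q3=5.40, Q4=3.60; dissipated=2.700
Op 4: CLOSE 5-2: Q_total=8.00, C_total=10.00, V=0.80; Q5=4.00, Q2=4.00; dissipated=3.200
Total dissipated: 5.900 μJ

Answer: 5.90 μJ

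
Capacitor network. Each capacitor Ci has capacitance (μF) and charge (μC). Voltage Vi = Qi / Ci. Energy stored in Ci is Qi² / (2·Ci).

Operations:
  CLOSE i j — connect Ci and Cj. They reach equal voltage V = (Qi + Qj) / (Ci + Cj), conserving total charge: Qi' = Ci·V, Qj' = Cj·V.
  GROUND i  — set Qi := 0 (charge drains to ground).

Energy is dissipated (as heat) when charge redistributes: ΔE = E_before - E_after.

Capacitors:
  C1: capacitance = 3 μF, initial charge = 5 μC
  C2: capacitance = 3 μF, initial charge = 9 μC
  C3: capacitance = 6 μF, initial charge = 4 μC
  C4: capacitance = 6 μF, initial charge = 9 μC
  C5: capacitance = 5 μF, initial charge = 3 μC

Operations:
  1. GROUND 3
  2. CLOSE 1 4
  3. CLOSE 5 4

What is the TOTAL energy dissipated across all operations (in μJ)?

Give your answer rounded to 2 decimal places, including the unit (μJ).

Initial: C1(3μF, Q=5μC, V=1.67V), C2(3μF, Q=9μC, V=3.00V), C3(6μF, Q=4μC, V=0.67V), C4(6μF, Q=9μC, V=1.50V), C5(5μF, Q=3μC, V=0.60V)
Op 1: GROUND 3: Q3=0; energy lost=1.333
Op 2: CLOSE 1-4: Q_total=14.00, C_total=9.00, V=1.56; Q1=4.67, Q4=9.33; dissipated=0.028
Op 3: CLOSE 5-4: Q_total=12.33, C_total=11.00, V=1.12; Q5=5.61, Q4=6.73; dissipated=1.245
Total dissipated: 2.606 μJ

Answer: 2.61 μJ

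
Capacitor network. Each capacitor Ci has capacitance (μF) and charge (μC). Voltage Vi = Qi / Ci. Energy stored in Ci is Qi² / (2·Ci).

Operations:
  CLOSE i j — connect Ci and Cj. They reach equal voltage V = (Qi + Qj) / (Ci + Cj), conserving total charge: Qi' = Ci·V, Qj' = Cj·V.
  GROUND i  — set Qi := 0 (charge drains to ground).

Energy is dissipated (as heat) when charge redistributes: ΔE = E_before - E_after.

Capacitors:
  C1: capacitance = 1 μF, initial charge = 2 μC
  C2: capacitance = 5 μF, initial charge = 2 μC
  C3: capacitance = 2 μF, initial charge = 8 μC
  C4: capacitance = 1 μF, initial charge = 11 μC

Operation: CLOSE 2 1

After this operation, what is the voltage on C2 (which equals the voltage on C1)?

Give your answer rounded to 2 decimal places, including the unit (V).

Initial: C1(1μF, Q=2μC, V=2.00V), C2(5μF, Q=2μC, V=0.40V), C3(2μF, Q=8μC, V=4.00V), C4(1μF, Q=11μC, V=11.00V)
Op 1: CLOSE 2-1: Q_total=4.00, C_total=6.00, V=0.67; Q2=3.33, Q1=0.67; dissipated=1.067

Answer: 0.67 V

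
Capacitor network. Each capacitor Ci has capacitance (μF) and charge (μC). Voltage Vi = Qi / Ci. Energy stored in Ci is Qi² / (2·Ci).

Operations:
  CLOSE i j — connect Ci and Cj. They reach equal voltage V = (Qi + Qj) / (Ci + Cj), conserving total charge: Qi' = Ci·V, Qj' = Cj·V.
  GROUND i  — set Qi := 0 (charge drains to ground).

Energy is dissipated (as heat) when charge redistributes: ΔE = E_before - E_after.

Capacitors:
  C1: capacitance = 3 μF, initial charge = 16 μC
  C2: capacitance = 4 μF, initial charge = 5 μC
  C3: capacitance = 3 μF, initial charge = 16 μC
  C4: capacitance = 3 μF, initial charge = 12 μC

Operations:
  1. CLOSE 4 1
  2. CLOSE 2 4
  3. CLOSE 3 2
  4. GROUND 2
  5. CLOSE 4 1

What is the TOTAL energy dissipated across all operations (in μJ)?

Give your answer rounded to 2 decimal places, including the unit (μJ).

Initial: C1(3μF, Q=16μC, V=5.33V), C2(4μF, Q=5μC, V=1.25V), C3(3μF, Q=16μC, V=5.33V), C4(3μF, Q=12μC, V=4.00V)
Op 1: CLOSE 4-1: Q_total=28.00, C_total=6.00, V=4.67; Q4=14.00, Q1=14.00; dissipated=1.333
Op 2: CLOSE 2-4: Q_total=19.00, C_total=7.00, V=2.71; Q2=10.86, Q4=8.14; dissipated=10.006
Op 3: CLOSE 3-2: Q_total=26.86, C_total=7.00, V=3.84; Q3=11.51, Q2=15.35; dissipated=5.879
Op 4: GROUND 2: Q2=0; energy lost=29.441
Op 5: CLOSE 4-1: Q_total=22.14, C_total=6.00, V=3.69; Q4=11.07, Q1=11.07; dissipated=2.859
Total dissipated: 49.519 μJ

Answer: 49.52 μJ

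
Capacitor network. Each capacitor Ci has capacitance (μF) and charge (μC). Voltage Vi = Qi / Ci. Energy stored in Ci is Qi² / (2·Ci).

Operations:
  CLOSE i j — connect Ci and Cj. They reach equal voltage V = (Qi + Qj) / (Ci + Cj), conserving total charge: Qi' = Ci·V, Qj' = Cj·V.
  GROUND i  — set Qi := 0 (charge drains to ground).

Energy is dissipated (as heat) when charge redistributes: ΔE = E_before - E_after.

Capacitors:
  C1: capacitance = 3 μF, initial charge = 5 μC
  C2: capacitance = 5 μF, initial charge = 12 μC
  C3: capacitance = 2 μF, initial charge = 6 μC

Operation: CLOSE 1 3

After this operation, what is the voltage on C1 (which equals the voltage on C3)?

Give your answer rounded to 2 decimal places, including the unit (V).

Answer: 2.20 V

Derivation:
Initial: C1(3μF, Q=5μC, V=1.67V), C2(5μF, Q=12μC, V=2.40V), C3(2μF, Q=6μC, V=3.00V)
Op 1: CLOSE 1-3: Q_total=11.00, C_total=5.00, V=2.20; Q1=6.60, Q3=4.40; dissipated=1.067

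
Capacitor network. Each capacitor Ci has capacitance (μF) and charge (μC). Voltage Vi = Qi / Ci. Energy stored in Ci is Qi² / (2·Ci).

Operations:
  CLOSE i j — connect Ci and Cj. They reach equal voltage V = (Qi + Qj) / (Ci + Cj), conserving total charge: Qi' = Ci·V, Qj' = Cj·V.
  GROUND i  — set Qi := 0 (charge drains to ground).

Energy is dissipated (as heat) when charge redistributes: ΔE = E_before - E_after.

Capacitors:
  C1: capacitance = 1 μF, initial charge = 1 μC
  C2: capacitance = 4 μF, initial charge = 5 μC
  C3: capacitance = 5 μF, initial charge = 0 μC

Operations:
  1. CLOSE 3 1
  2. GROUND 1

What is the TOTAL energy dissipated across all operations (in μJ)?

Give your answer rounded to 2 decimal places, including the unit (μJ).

Answer: 0.43 μJ

Derivation:
Initial: C1(1μF, Q=1μC, V=1.00V), C2(4μF, Q=5μC, V=1.25V), C3(5μF, Q=0μC, V=0.00V)
Op 1: CLOSE 3-1: Q_total=1.00, C_total=6.00, V=0.17; Q3=0.83, Q1=0.17; dissipated=0.417
Op 2: GROUND 1: Q1=0; energy lost=0.014
Total dissipated: 0.431 μJ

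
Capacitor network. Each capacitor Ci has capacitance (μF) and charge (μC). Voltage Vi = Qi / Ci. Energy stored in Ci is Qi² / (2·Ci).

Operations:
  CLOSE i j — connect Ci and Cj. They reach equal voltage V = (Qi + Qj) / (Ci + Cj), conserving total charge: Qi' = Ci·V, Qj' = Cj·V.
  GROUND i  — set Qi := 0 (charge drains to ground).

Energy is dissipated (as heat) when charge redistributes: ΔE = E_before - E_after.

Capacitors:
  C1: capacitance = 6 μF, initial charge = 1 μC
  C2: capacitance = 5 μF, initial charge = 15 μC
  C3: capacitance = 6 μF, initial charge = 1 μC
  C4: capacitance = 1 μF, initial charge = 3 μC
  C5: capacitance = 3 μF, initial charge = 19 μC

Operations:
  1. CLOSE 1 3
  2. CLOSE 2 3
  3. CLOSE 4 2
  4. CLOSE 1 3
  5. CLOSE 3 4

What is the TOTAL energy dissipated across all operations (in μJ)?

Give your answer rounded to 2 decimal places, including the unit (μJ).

Initial: C1(6μF, Q=1μC, V=0.17V), C2(5μF, Q=15μC, V=3.00V), C3(6μF, Q=1μC, V=0.17V), C4(1μF, Q=3μC, V=3.00V), C5(3μF, Q=19μC, V=6.33V)
Op 1: CLOSE 1-3: Q_total=2.00, C_total=12.00, V=0.17; Q1=1.00, Q3=1.00; dissipated=0.000
Op 2: CLOSE 2-3: Q_total=16.00, C_total=11.00, V=1.45; Q2=7.27, Q3=8.73; dissipated=10.947
Op 3: CLOSE 4-2: Q_total=10.27, C_total=6.00, V=1.71; Q4=1.71, Q2=8.56; dissipated=0.995
Op 4: CLOSE 1-3: Q_total=9.73, C_total=12.00, V=0.81; Q1=4.86, Q3=4.86; dissipated=2.488
Op 5: CLOSE 3-4: Q_total=6.58, C_total=7.00, V=0.94; Q3=5.64, Q4=0.94; dissipated=0.348
Total dissipated: 14.778 μJ

Answer: 14.78 μJ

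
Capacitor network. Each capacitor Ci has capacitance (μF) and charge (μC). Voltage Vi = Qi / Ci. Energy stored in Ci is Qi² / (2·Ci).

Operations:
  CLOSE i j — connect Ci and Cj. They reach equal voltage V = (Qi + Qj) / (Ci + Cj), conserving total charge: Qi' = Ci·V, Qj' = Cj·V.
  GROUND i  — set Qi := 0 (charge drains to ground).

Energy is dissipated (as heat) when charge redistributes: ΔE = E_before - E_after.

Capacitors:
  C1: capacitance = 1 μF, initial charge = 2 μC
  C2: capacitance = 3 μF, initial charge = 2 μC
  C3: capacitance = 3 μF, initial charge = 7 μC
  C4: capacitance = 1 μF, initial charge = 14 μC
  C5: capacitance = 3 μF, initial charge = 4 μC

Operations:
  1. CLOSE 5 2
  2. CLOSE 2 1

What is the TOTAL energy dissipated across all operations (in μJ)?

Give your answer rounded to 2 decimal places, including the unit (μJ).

Answer: 0.71 μJ

Derivation:
Initial: C1(1μF, Q=2μC, V=2.00V), C2(3μF, Q=2μC, V=0.67V), C3(3μF, Q=7μC, V=2.33V), C4(1μF, Q=14μC, V=14.00V), C5(3μF, Q=4μC, V=1.33V)
Op 1: CLOSE 5-2: Q_total=6.00, C_total=6.00, V=1.00; Q5=3.00, Q2=3.00; dissipated=0.333
Op 2: CLOSE 2-1: Q_total=5.00, C_total=4.00, V=1.25; Q2=3.75, Q1=1.25; dissipated=0.375
Total dissipated: 0.708 μJ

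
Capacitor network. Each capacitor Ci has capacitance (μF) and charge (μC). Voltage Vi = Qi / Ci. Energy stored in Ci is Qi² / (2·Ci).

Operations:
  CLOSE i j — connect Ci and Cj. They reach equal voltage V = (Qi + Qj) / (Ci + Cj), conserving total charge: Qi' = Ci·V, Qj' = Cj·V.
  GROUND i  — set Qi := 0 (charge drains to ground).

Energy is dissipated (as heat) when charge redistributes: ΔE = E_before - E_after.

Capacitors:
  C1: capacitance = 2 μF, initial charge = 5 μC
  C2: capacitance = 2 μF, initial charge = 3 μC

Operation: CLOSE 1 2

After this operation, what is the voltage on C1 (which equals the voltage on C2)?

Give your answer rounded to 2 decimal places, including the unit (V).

Answer: 2.00 V

Derivation:
Initial: C1(2μF, Q=5μC, V=2.50V), C2(2μF, Q=3μC, V=1.50V)
Op 1: CLOSE 1-2: Q_total=8.00, C_total=4.00, V=2.00; Q1=4.00, Q2=4.00; dissipated=0.500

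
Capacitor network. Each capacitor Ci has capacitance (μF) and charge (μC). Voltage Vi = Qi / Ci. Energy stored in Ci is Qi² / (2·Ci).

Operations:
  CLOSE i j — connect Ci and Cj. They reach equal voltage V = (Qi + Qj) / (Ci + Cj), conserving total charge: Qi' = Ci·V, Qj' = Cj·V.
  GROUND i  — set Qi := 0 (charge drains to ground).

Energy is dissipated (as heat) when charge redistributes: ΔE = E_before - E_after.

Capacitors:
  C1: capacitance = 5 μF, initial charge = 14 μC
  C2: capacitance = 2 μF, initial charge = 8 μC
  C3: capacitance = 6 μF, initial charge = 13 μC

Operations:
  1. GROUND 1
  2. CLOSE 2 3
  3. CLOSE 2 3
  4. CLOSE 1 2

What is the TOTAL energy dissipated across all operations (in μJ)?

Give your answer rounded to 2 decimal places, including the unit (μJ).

Initial: C1(5μF, Q=14μC, V=2.80V), C2(2μF, Q=8μC, V=4.00V), C3(6μF, Q=13μC, V=2.17V)
Op 1: GROUND 1: Q1=0; energy lost=19.600
Op 2: CLOSE 2-3: Q_total=21.00, C_total=8.00, V=2.62; Q2=5.25, Q3=15.75; dissipated=2.521
Op 3: CLOSE 2-3: Q_total=21.00, C_total=8.00, V=2.62; Q2=5.25, Q3=15.75; dissipated=0.000
Op 4: CLOSE 1-2: Q_total=5.25, C_total=7.00, V=0.75; Q1=3.75, Q2=1.50; dissipated=4.922
Total dissipated: 27.043 μJ

Answer: 27.04 μJ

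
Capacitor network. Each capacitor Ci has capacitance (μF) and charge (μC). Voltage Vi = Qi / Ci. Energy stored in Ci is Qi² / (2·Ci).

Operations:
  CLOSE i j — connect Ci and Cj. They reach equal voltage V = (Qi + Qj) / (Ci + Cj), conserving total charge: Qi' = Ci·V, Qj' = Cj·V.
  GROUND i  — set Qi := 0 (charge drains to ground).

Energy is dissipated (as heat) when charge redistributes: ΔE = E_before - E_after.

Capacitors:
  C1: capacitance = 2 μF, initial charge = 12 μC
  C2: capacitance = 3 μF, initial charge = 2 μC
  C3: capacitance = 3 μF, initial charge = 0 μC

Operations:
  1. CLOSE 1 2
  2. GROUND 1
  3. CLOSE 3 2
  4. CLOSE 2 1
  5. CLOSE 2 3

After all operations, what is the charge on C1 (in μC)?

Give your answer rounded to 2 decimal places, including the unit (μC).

Initial: C1(2μF, Q=12μC, V=6.00V), C2(3μF, Q=2μC, V=0.67V), C3(3μF, Q=0μC, V=0.00V)
Op 1: CLOSE 1-2: Q_total=14.00, C_total=5.00, V=2.80; Q1=5.60, Q2=8.40; dissipated=17.067
Op 2: GROUND 1: Q1=0; energy lost=7.840
Op 3: CLOSE 3-2: Q_total=8.40, C_total=6.00, V=1.40; Q3=4.20, Q2=4.20; dissipated=5.880
Op 4: CLOSE 2-1: Q_total=4.20, C_total=5.00, V=0.84; Q2=2.52, Q1=1.68; dissipated=1.176
Op 5: CLOSE 2-3: Q_total=6.72, C_total=6.00, V=1.12; Q2=3.36, Q3=3.36; dissipated=0.235
Final charges: Q1=1.68, Q2=3.36, Q3=3.36

Answer: 1.68 μC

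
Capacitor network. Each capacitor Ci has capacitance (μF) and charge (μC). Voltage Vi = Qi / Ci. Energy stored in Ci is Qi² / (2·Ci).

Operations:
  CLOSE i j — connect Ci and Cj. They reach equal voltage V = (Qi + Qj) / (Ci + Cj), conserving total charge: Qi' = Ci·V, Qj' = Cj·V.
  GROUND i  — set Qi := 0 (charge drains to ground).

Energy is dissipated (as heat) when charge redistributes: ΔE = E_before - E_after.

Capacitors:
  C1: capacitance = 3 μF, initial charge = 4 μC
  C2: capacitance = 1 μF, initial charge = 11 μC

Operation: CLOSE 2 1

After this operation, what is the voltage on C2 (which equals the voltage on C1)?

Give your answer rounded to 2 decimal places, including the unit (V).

Answer: 3.75 V

Derivation:
Initial: C1(3μF, Q=4μC, V=1.33V), C2(1μF, Q=11μC, V=11.00V)
Op 1: CLOSE 2-1: Q_total=15.00, C_total=4.00, V=3.75; Q2=3.75, Q1=11.25; dissipated=35.042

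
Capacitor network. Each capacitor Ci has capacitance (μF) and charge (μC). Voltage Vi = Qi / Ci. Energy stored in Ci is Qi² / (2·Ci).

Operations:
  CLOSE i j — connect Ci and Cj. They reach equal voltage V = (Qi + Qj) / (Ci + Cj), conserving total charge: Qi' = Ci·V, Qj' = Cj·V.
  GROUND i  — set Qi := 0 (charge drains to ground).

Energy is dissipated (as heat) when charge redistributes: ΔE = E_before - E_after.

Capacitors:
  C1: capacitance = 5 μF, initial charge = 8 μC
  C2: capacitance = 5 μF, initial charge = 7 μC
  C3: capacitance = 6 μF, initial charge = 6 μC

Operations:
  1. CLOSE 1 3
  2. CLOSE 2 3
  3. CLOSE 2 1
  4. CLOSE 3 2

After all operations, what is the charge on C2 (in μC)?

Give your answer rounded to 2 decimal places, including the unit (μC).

Answer: 6.59 μC

Derivation:
Initial: C1(5μF, Q=8μC, V=1.60V), C2(5μF, Q=7μC, V=1.40V), C3(6μF, Q=6μC, V=1.00V)
Op 1: CLOSE 1-3: Q_total=14.00, C_total=11.00, V=1.27; Q1=6.36, Q3=7.64; dissipated=0.491
Op 2: CLOSE 2-3: Q_total=14.64, C_total=11.00, V=1.33; Q2=6.65, Q3=7.98; dissipated=0.022
Op 3: CLOSE 2-1: Q_total=13.02, C_total=10.00, V=1.30; Q2=6.51, Q1=6.51; dissipated=0.004
Op 4: CLOSE 3-2: Q_total=14.49, C_total=11.00, V=1.32; Q3=7.90, Q2=6.59; dissipated=0.001
Final charges: Q1=6.51, Q2=6.59, Q3=7.90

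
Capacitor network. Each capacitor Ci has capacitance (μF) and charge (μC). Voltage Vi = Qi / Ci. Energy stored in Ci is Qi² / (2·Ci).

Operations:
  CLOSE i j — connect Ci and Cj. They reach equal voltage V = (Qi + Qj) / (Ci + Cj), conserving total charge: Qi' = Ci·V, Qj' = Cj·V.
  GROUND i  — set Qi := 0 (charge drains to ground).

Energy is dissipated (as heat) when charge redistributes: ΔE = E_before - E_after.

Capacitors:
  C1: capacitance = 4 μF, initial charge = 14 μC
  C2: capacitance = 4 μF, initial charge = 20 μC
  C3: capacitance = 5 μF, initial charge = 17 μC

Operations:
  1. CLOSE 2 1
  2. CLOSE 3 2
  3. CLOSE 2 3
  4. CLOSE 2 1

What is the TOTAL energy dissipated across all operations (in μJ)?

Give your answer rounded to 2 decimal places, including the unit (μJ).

Initial: C1(4μF, Q=14μC, V=3.50V), C2(4μF, Q=20μC, V=5.00V), C3(5μF, Q=17μC, V=3.40V)
Op 1: CLOSE 2-1: Q_total=34.00, C_total=8.00, V=4.25; Q2=17.00, Q1=17.00; dissipated=2.250
Op 2: CLOSE 3-2: Q_total=34.00, C_total=9.00, V=3.78; Q3=18.89, Q2=15.11; dissipated=0.803
Op 3: CLOSE 2-3: Q_total=34.00, C_total=9.00, V=3.78; Q2=15.11, Q3=18.89; dissipated=0.000
Op 4: CLOSE 2-1: Q_total=32.11, C_total=8.00, V=4.01; Q2=16.06, Q1=16.06; dissipated=0.223
Total dissipated: 3.276 μJ

Answer: 3.28 μJ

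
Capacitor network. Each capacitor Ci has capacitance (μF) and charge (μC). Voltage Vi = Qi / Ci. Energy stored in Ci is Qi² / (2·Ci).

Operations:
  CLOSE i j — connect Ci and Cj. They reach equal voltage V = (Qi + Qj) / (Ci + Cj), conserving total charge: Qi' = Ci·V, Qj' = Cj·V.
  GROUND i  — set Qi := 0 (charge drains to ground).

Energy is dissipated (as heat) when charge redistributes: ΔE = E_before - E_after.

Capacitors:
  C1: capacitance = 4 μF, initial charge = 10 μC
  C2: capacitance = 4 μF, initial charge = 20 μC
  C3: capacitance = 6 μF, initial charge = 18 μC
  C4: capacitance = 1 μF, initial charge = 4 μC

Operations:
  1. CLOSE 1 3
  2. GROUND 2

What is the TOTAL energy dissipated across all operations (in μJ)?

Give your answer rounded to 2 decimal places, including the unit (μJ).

Initial: C1(4μF, Q=10μC, V=2.50V), C2(4μF, Q=20μC, V=5.00V), C3(6μF, Q=18μC, V=3.00V), C4(1μF, Q=4μC, V=4.00V)
Op 1: CLOSE 1-3: Q_total=28.00, C_total=10.00, V=2.80; Q1=11.20, Q3=16.80; dissipated=0.300
Op 2: GROUND 2: Q2=0; energy lost=50.000
Total dissipated: 50.300 μJ

Answer: 50.30 μJ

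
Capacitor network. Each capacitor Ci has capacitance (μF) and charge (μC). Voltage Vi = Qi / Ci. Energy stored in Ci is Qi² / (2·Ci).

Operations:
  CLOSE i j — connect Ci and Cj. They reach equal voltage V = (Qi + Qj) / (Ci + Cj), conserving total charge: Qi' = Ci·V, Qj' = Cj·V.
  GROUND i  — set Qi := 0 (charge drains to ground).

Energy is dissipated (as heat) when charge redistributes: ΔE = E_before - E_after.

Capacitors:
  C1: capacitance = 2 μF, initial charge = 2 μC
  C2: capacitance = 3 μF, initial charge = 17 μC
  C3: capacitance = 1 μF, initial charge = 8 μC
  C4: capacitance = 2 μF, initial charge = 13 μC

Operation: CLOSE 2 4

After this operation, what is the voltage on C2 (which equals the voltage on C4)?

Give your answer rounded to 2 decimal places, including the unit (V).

Initial: C1(2μF, Q=2μC, V=1.00V), C2(3μF, Q=17μC, V=5.67V), C3(1μF, Q=8μC, V=8.00V), C4(2μF, Q=13μC, V=6.50V)
Op 1: CLOSE 2-4: Q_total=30.00, C_total=5.00, V=6.00; Q2=18.00, Q4=12.00; dissipated=0.417

Answer: 6.00 V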